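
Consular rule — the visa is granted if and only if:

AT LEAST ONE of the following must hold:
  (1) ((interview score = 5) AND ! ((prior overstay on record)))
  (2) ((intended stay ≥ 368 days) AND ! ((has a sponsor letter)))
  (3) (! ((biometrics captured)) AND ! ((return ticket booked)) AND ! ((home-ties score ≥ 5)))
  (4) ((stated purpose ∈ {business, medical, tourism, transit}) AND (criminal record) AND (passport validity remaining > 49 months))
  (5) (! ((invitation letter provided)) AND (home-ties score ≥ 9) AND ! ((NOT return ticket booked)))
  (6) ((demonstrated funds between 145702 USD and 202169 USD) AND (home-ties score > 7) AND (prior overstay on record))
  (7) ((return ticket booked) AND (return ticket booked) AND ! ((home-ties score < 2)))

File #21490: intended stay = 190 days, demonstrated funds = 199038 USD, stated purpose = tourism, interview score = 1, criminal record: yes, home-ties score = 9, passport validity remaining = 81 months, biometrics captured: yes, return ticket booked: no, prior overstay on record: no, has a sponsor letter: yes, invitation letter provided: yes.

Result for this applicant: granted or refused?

Granted

Atomic conditions:
  interview score = 5: 1 == 5 is false
  prior overstay on record: no → false
  intended stay ≥ 368 days: 190 ≥ 368 is false
  has a sponsor letter: yes → true
  biometrics captured: yes → true
  return ticket booked: no → false
  home-ties score ≥ 5: 9 ≥ 5 is true
  stated purpose ∈ {business, medical, tourism, transit}: tourism is in the set → true
  criminal record: yes → true
  passport validity remaining > 49 months: 81 > 49 is true
  invitation letter provided: yes → true
  home-ties score ≥ 9: 9 ≥ 9 is true
  NOT return ticket booked: no → true
  demonstrated funds between 145702 USD and 202169 USD: 199038 in [145702, 202169] is true
  home-ties score > 7: 9 > 7 is true
  home-ties score < 2: 9 < 2 is false
Combine:
[1.2] NOT false = true
[1] false AND true = false
[2.2] NOT true = false
[2] false AND false = false
[3.1] NOT true = false
[3.2] NOT false = true
[3.3] NOT true = false
[3] false AND true AND false = false
[4] true AND true AND true = true
[5.1] NOT true = false
[5.3] NOT true = false
[5] false AND true AND false = false
[6] true AND true AND false = false
[7.3] NOT false = true
[7] false AND false AND true = false
[root] false OR false OR false OR true OR false OR false OR false = true
Overall: true → granted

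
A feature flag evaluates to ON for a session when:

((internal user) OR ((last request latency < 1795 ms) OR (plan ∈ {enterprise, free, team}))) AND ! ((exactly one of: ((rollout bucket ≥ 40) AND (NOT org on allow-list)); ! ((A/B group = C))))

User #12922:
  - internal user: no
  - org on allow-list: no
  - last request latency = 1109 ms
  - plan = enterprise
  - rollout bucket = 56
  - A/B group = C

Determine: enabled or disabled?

Disabled

Atomic conditions:
  internal user: no → false
  last request latency < 1795 ms: 1109 < 1795 is true
  plan ∈ {enterprise, free, team}: enterprise is in the set → true
  rollout bucket ≥ 40: 56 ≥ 40 is true
  NOT org on allow-list: no → true
  A/B group = C: C == C is true
Combine:
[1.2] true OR true = true
[1] false OR true = true
[2.1.1] true AND true = true
[2.1.2] NOT true = false
[2.1] exactly-one(true, false) = true
[2] NOT true = false
[root] true AND false = false
Overall: false → disabled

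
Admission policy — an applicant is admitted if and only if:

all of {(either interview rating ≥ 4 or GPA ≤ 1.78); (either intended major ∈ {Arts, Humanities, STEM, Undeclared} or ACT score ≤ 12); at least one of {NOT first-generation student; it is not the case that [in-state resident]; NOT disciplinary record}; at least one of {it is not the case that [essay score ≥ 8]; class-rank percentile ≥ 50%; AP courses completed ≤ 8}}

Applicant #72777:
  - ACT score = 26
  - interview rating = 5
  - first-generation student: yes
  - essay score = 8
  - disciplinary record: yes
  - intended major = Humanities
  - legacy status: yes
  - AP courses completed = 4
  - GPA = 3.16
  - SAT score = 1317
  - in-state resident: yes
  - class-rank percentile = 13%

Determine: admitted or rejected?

Rejected

Atomic conditions:
  interview rating ≥ 4: 5 ≥ 4 is true
  GPA ≤ 1.78: 3.16 ≤ 1.78 is false
  intended major ∈ {Arts, Humanities, STEM, Undeclared}: Humanities is in the set → true
  ACT score ≤ 12: 26 ≤ 12 is false
  NOT first-generation student: yes → false
  in-state resident: yes → true
  NOT disciplinary record: yes → false
  essay score ≥ 8: 8 ≥ 8 is true
  class-rank percentile ≥ 50%: 13 ≥ 50 is false
  AP courses completed ≤ 8: 4 ≤ 8 is true
Combine:
[1] true OR false = true
[2] true OR false = true
[3.2] NOT true = false
[3] false OR false OR false = false
[4.1] NOT true = false
[4] false OR false OR true = true
[root] true AND true AND false AND true = false
Overall: false → rejected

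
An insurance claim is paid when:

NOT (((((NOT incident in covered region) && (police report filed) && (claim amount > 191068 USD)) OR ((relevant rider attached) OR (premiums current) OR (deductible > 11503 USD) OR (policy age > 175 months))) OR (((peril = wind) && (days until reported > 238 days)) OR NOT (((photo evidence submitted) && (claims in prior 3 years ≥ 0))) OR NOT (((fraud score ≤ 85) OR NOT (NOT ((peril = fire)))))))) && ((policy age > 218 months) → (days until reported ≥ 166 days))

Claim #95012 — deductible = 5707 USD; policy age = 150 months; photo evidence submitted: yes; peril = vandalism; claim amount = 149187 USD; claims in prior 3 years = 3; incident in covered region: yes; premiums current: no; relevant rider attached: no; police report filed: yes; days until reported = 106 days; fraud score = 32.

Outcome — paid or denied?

Atomic conditions:
  NOT incident in covered region: yes → false
  police report filed: yes → true
  claim amount > 191068 USD: 149187 > 191068 is false
  relevant rider attached: no → false
  premiums current: no → false
  deductible > 11503 USD: 5707 > 11503 is false
  policy age > 175 months: 150 > 175 is false
  peril = wind: vandalism == wind is false
  days until reported > 238 days: 106 > 238 is false
  photo evidence submitted: yes → true
  claims in prior 3 years ≥ 0: 3 ≥ 0 is true
  fraud score ≤ 85: 32 ≤ 85 is true
  peril = fire: vandalism == fire is false
  policy age > 218 months: 150 > 218 is false
  days until reported ≥ 166 days: 106 ≥ 166 is false
Combine:
[1.1.1.1] false AND true AND false = false
[1.1.1.2] false OR false OR false OR false = false
[1.1.1] false OR false = false
[1.1.2.1] false AND false = false
[1.1.2.2.1] true AND true = true
[1.1.2.2] NOT true = false
[1.1.2.3.1.2.1] NOT false = true
[1.1.2.3.1.2] NOT true = false
[1.1.2.3.1] true OR false = true
[1.1.2.3] NOT true = false
[1.1.2] false OR false OR false = false
[1.1] false OR false = false
[1] NOT false = true
[2] false → false (antecedent false ⇒ implication holds) = true
[root] true AND true = true
Overall: true → paid

Paid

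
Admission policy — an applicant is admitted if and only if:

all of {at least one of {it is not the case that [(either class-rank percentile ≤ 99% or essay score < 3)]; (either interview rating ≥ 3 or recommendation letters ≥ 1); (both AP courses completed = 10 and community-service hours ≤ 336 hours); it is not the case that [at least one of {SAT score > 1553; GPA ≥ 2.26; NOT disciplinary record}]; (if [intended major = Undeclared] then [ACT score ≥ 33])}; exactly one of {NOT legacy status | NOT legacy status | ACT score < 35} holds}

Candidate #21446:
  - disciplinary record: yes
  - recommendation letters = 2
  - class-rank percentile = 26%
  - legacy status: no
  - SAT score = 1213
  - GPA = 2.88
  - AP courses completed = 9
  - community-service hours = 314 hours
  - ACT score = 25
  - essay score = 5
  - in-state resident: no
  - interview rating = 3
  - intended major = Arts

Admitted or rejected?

Rejected

Atomic conditions:
  class-rank percentile ≤ 99%: 26 ≤ 99 is true
  essay score < 3: 5 < 3 is false
  interview rating ≥ 3: 3 ≥ 3 is true
  recommendation letters ≥ 1: 2 ≥ 1 is true
  AP courses completed = 10: 9 == 10 is false
  community-service hours ≤ 336 hours: 314 ≤ 336 is true
  SAT score > 1553: 1213 > 1553 is false
  GPA ≥ 2.26: 2.88 ≥ 2.26 is true
  NOT disciplinary record: yes → false
  intended major = Undeclared: Arts == Undeclared is false
  ACT score ≥ 33: 25 ≥ 33 is false
  NOT legacy status: no → true
  ACT score < 35: 25 < 35 is true
Combine:
[1.1.1] true OR false = true
[1.1] NOT true = false
[1.2] true OR true = true
[1.3] false AND true = false
[1.4.1] false OR true OR false = true
[1.4] NOT true = false
[1.5] false → false (antecedent false ⇒ implication holds) = true
[1] false OR true OR false OR false OR true = true
[2] exactly-one(true, true, true) = false
[root] true AND false = false
Overall: false → rejected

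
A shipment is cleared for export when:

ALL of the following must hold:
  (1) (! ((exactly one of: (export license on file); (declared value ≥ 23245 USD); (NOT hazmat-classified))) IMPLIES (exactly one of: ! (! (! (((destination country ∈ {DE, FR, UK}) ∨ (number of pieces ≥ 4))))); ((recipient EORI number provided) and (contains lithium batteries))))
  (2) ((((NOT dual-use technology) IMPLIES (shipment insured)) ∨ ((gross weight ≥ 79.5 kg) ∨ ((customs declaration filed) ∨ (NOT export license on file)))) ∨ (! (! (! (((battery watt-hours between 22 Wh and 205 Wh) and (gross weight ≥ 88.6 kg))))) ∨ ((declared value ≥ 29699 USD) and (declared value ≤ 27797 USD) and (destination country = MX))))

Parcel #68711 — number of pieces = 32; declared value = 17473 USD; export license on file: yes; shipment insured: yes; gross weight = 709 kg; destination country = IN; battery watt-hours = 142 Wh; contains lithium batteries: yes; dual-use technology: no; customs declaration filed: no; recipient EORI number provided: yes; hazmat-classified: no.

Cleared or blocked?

Atomic conditions:
  export license on file: yes → true
  declared value ≥ 23245 USD: 17473 ≥ 23245 is false
  NOT hazmat-classified: no → true
  destination country ∈ {DE, FR, UK}: IN is not in the set → false
  number of pieces ≥ 4: 32 ≥ 4 is true
  recipient EORI number provided: yes → true
  contains lithium batteries: yes → true
  NOT dual-use technology: no → true
  shipment insured: yes → true
  gross weight ≥ 79.5 kg: 709 ≥ 79.5 is true
  customs declaration filed: no → false
  NOT export license on file: yes → false
  battery watt-hours between 22 Wh and 205 Wh: 142 in [22, 205] is true
  gross weight ≥ 88.6 kg: 709 ≥ 88.6 is true
  declared value ≥ 29699 USD: 17473 ≥ 29699 is false
  declared value ≤ 27797 USD: 17473 ≤ 27797 is true
  destination country = MX: IN == MX is false
Combine:
[1.1.1] exactly-one(true, false, true) = false
[1.1] NOT false = true
[1.2.1.1.1.1] false OR true = true
[1.2.1.1.1] NOT true = false
[1.2.1.1] NOT false = true
[1.2.1] NOT true = false
[1.2.2] true AND true = true
[1.2] exactly-one(false, true) = true
[1] true → true = true
[2.1.1] true → true = true
[2.1.2.2] false OR false = false
[2.1.2] true OR false = true
[2.1] true OR true = true
[2.2.1.1.1.1] true AND true = true
[2.2.1.1.1] NOT true = false
[2.2.1.1] NOT false = true
[2.2.1] NOT true = false
[2.2.2] false AND true AND false = false
[2.2] false OR false = false
[2] true OR false = true
[root] true AND true = true
Overall: true → cleared

Cleared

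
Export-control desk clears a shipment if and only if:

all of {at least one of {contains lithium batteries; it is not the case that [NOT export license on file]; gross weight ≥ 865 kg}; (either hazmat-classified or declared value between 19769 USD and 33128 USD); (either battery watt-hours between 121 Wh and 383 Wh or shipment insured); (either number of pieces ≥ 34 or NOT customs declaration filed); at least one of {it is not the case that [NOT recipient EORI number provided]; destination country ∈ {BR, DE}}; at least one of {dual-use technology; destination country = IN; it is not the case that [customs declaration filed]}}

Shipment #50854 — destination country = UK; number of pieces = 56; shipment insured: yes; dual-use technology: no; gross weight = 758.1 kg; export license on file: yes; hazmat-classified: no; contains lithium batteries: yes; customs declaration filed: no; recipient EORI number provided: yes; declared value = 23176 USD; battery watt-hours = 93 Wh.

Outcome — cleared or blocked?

Cleared

Atomic conditions:
  contains lithium batteries: yes → true
  NOT export license on file: yes → false
  gross weight ≥ 865 kg: 758.1 ≥ 865 is false
  hazmat-classified: no → false
  declared value between 19769 USD and 33128 USD: 23176 in [19769, 33128] is true
  battery watt-hours between 121 Wh and 383 Wh: 93 in [121, 383] is false
  shipment insured: yes → true
  number of pieces ≥ 34: 56 ≥ 34 is true
  NOT customs declaration filed: no → true
  NOT recipient EORI number provided: yes → false
  destination country ∈ {BR, DE}: UK is not in the set → false
  dual-use technology: no → false
  destination country = IN: UK == IN is false
  customs declaration filed: no → false
Combine:
[1.2] NOT false = true
[1] true OR true OR false = true
[2] false OR true = true
[3] false OR true = true
[4] true OR true = true
[5.1] NOT false = true
[5] true OR false = true
[6.3] NOT false = true
[6] false OR false OR true = true
[root] true AND true AND true AND true AND true AND true = true
Overall: true → cleared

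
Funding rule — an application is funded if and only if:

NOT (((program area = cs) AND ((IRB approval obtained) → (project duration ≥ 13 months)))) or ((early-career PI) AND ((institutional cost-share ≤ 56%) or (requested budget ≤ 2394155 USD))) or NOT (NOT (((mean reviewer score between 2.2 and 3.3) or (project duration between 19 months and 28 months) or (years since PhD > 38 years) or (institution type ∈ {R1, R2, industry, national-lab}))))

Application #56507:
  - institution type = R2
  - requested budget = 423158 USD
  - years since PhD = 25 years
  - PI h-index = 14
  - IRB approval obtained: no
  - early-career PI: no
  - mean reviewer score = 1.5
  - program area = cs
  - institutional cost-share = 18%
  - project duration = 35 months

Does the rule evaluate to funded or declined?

Funded

Atomic conditions:
  program area = cs: cs == cs is true
  IRB approval obtained: no → false
  project duration ≥ 13 months: 35 ≥ 13 is true
  early-career PI: no → false
  institutional cost-share ≤ 56%: 18 ≤ 56 is true
  requested budget ≤ 2394155 USD: 423158 ≤ 2394155 is true
  mean reviewer score between 2.2 and 3.3: 1.5 in [2.2, 3.3] is false
  project duration between 19 months and 28 months: 35 in [19, 28] is false
  years since PhD > 38 years: 25 > 38 is false
  institution type ∈ {R1, R2, industry, national-lab}: R2 is in the set → true
Combine:
[1.1.2] false → true (antecedent false ⇒ implication holds) = true
[1.1] true AND true = true
[1] NOT true = false
[2.2] true OR true = true
[2] false AND true = false
[3.1.1] false OR false OR false OR true = true
[3.1] NOT true = false
[3] NOT false = true
[root] false OR false OR true = true
Overall: true → funded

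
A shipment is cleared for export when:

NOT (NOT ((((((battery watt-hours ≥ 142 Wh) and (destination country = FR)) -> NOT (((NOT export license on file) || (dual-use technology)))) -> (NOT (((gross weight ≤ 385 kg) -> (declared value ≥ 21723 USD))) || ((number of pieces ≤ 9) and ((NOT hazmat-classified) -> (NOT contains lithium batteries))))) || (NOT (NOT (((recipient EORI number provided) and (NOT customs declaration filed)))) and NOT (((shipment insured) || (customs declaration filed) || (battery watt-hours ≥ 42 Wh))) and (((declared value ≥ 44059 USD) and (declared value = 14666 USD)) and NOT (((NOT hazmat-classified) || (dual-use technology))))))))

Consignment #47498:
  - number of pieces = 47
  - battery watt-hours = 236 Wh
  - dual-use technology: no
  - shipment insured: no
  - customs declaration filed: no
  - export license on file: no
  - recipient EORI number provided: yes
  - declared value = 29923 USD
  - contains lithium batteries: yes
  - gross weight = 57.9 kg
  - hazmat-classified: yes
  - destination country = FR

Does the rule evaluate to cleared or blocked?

Atomic conditions:
  battery watt-hours ≥ 142 Wh: 236 ≥ 142 is true
  destination country = FR: FR == FR is true
  NOT export license on file: no → true
  dual-use technology: no → false
  gross weight ≤ 385 kg: 57.9 ≤ 385 is true
  declared value ≥ 21723 USD: 29923 ≥ 21723 is true
  number of pieces ≤ 9: 47 ≤ 9 is false
  NOT hazmat-classified: yes → false
  NOT contains lithium batteries: yes → false
  recipient EORI number provided: yes → true
  NOT customs declaration filed: no → true
  shipment insured: no → false
  customs declaration filed: no → false
  battery watt-hours ≥ 42 Wh: 236 ≥ 42 is true
  declared value ≥ 44059 USD: 29923 ≥ 44059 is false
  declared value = 14666 USD: 29923 == 14666 is false
Combine:
[1.1.1.1.1] true AND true = true
[1.1.1.1.2.1] true OR false = true
[1.1.1.1.2] NOT true = false
[1.1.1.1] true → false = false
[1.1.1.2.1.1] true → true = true
[1.1.1.2.1] NOT true = false
[1.1.1.2.2.2] false → false (antecedent false ⇒ implication holds) = true
[1.1.1.2.2] false AND true = false
[1.1.1.2] false OR false = false
[1.1.1] false → false (antecedent false ⇒ implication holds) = true
[1.1.2.1.1.1] true AND true = true
[1.1.2.1.1] NOT true = false
[1.1.2.1] NOT false = true
[1.1.2.2.1] false OR false OR true = true
[1.1.2.2] NOT true = false
[1.1.2.3.1] false AND false = false
[1.1.2.3.2.1] false OR false = false
[1.1.2.3.2] NOT false = true
[1.1.2.3] false AND true = false
[1.1.2] true AND false AND false = false
[1.1] true OR false = true
[1] NOT true = false
[root] NOT false = true
Overall: true → cleared

Cleared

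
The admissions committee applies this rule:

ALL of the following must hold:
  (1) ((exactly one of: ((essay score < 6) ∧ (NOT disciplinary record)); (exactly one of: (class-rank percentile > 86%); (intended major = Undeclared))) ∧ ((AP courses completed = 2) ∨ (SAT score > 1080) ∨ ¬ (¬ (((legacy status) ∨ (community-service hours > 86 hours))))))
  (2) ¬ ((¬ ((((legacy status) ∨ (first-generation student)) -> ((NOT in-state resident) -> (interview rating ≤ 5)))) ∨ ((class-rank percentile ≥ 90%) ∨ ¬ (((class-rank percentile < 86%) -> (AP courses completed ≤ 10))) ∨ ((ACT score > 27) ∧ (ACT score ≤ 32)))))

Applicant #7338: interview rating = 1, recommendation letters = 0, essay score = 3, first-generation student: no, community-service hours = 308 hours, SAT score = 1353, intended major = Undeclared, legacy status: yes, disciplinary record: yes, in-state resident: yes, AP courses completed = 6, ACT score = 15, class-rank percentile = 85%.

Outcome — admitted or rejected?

Admitted

Atomic conditions:
  essay score < 6: 3 < 6 is true
  NOT disciplinary record: yes → false
  class-rank percentile > 86%: 85 > 86 is false
  intended major = Undeclared: Undeclared == Undeclared is true
  AP courses completed = 2: 6 == 2 is false
  SAT score > 1080: 1353 > 1080 is true
  legacy status: yes → true
  community-service hours > 86 hours: 308 > 86 is true
  first-generation student: no → false
  NOT in-state resident: yes → false
  interview rating ≤ 5: 1 ≤ 5 is true
  class-rank percentile ≥ 90%: 85 ≥ 90 is false
  class-rank percentile < 86%: 85 < 86 is true
  AP courses completed ≤ 10: 6 ≤ 10 is true
  ACT score > 27: 15 > 27 is false
  ACT score ≤ 32: 15 ≤ 32 is true
Combine:
[1.1.1] true AND false = false
[1.1.2] exactly-one(false, true) = true
[1.1] exactly-one(false, true) = true
[1.2.3.1.1] true OR true = true
[1.2.3.1] NOT true = false
[1.2.3] NOT false = true
[1.2] false OR true OR true = true
[1] true AND true = true
[2.1.1.1.1] true OR false = true
[2.1.1.1.2] false → true (antecedent false ⇒ implication holds) = true
[2.1.1.1] true → true = true
[2.1.1] NOT true = false
[2.1.2.2.1] true → true = true
[2.1.2.2] NOT true = false
[2.1.2.3] false AND true = false
[2.1.2] false OR false OR false = false
[2.1] false OR false = false
[2] NOT false = true
[root] true AND true = true
Overall: true → admitted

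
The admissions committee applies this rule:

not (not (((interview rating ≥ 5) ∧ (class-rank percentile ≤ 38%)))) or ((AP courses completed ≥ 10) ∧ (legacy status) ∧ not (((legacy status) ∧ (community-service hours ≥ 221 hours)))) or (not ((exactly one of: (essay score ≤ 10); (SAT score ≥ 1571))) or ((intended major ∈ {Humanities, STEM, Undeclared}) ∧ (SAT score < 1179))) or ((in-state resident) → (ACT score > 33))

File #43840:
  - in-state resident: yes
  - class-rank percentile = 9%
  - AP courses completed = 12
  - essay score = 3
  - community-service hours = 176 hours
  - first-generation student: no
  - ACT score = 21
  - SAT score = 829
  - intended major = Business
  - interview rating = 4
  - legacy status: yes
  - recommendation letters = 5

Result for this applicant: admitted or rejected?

Atomic conditions:
  interview rating ≥ 5: 4 ≥ 5 is false
  class-rank percentile ≤ 38%: 9 ≤ 38 is true
  AP courses completed ≥ 10: 12 ≥ 10 is true
  legacy status: yes → true
  community-service hours ≥ 221 hours: 176 ≥ 221 is false
  essay score ≤ 10: 3 ≤ 10 is true
  SAT score ≥ 1571: 829 ≥ 1571 is false
  intended major ∈ {Humanities, STEM, Undeclared}: Business is not in the set → false
  SAT score < 1179: 829 < 1179 is true
  in-state resident: yes → true
  ACT score > 33: 21 > 33 is false
Combine:
[1.1.1] false AND true = false
[1.1] NOT false = true
[1] NOT true = false
[2.3.1] true AND false = false
[2.3] NOT false = true
[2] true AND true AND true = true
[3.1.1] exactly-one(true, false) = true
[3.1] NOT true = false
[3.2] false AND true = false
[3] false OR false = false
[4] true → false = false
[root] false OR true OR false OR false = true
Overall: true → admitted

Admitted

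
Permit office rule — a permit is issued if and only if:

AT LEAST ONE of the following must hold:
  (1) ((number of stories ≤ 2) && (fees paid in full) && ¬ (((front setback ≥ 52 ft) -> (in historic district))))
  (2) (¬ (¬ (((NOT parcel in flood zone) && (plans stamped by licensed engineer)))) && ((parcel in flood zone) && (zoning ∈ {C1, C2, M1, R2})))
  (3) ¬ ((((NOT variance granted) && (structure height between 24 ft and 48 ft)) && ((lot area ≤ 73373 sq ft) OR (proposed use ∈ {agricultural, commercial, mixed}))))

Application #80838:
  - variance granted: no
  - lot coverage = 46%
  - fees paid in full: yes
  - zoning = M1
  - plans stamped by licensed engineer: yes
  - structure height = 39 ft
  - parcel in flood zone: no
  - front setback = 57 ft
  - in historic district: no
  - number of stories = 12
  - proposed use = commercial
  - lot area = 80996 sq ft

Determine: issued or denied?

Atomic conditions:
  number of stories ≤ 2: 12 ≤ 2 is false
  fees paid in full: yes → true
  front setback ≥ 52 ft: 57 ≥ 52 is true
  in historic district: no → false
  NOT parcel in flood zone: no → true
  plans stamped by licensed engineer: yes → true
  parcel in flood zone: no → false
  zoning ∈ {C1, C2, M1, R2}: M1 is in the set → true
  NOT variance granted: no → true
  structure height between 24 ft and 48 ft: 39 in [24, 48] is true
  lot area ≤ 73373 sq ft: 80996 ≤ 73373 is false
  proposed use ∈ {agricultural, commercial, mixed}: commercial is in the set → true
Combine:
[1.3.1] true → false = false
[1.3] NOT false = true
[1] false AND true AND true = false
[2.1.1.1] true AND true = true
[2.1.1] NOT true = false
[2.1] NOT false = true
[2.2] false AND true = false
[2] true AND false = false
[3.1.1] true AND true = true
[3.1.2] false OR true = true
[3.1] true AND true = true
[3] NOT true = false
[root] false OR false OR false = false
Overall: false → denied

Denied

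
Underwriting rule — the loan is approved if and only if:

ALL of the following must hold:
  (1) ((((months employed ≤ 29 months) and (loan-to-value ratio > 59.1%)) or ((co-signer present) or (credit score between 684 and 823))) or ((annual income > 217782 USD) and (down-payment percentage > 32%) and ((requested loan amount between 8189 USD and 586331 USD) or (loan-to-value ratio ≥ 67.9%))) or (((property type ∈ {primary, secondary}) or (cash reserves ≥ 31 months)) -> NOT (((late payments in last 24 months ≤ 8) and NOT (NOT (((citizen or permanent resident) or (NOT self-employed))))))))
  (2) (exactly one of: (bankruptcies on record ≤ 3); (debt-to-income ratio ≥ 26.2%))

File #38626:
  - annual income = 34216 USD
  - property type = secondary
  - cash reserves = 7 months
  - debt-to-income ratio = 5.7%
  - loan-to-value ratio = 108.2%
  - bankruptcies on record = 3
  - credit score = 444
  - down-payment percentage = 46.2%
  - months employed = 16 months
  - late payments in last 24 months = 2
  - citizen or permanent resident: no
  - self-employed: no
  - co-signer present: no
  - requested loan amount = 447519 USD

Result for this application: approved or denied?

Approved

Atomic conditions:
  months employed ≤ 29 months: 16 ≤ 29 is true
  loan-to-value ratio > 59.1%: 108.2 > 59.1 is true
  co-signer present: no → false
  credit score between 684 and 823: 444 in [684, 823] is false
  annual income > 217782 USD: 34216 > 217782 is false
  down-payment percentage > 32%: 46.2 > 32 is true
  requested loan amount between 8189 USD and 586331 USD: 447519 in [8189, 586331] is true
  loan-to-value ratio ≥ 67.9%: 108.2 ≥ 67.9 is true
  property type ∈ {primary, secondary}: secondary is in the set → true
  cash reserves ≥ 31 months: 7 ≥ 31 is false
  late payments in last 24 months ≤ 8: 2 ≤ 8 is true
  citizen or permanent resident: no → false
  NOT self-employed: no → true
  bankruptcies on record ≤ 3: 3 ≤ 3 is true
  debt-to-income ratio ≥ 26.2%: 5.7 ≥ 26.2 is false
Combine:
[1.1.1] true AND true = true
[1.1.2] false OR false = false
[1.1] true OR false = true
[1.2.3] true OR true = true
[1.2] false AND true AND true = false
[1.3.1] true OR false = true
[1.3.2.1.2.1.1] false OR true = true
[1.3.2.1.2.1] NOT true = false
[1.3.2.1.2] NOT false = true
[1.3.2.1] true AND true = true
[1.3.2] NOT true = false
[1.3] true → false = false
[1] true OR false OR false = true
[2] exactly-one(true, false) = true
[root] true AND true = true
Overall: true → approved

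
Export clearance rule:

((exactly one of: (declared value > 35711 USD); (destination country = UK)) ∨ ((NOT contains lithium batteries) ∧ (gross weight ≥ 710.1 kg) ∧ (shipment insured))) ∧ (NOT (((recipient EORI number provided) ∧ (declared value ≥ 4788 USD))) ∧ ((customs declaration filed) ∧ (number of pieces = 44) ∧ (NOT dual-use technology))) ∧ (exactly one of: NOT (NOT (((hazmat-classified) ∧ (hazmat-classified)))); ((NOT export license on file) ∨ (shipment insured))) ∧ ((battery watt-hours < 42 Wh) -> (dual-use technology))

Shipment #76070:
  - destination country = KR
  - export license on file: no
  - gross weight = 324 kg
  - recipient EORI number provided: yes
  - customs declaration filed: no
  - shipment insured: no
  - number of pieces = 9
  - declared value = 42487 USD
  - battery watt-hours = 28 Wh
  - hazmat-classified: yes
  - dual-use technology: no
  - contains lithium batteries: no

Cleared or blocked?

Atomic conditions:
  declared value > 35711 USD: 42487 > 35711 is true
  destination country = UK: KR == UK is false
  NOT contains lithium batteries: no → true
  gross weight ≥ 710.1 kg: 324 ≥ 710.1 is false
  shipment insured: no → false
  recipient EORI number provided: yes → true
  declared value ≥ 4788 USD: 42487 ≥ 4788 is true
  customs declaration filed: no → false
  number of pieces = 44: 9 == 44 is false
  NOT dual-use technology: no → true
  hazmat-classified: yes → true
  NOT export license on file: no → true
  battery watt-hours < 42 Wh: 28 < 42 is true
  dual-use technology: no → false
Combine:
[1.1] exactly-one(true, false) = true
[1.2] true AND false AND false = false
[1] true OR false = true
[2.1.1] true AND true = true
[2.1] NOT true = false
[2.2] false AND false AND true = false
[2] false AND false = false
[3.1.1.1] true AND true = true
[3.1.1] NOT true = false
[3.1] NOT false = true
[3.2] true OR false = true
[3] exactly-one(true, true) = false
[4] true → false = false
[root] true AND false AND false AND false = false
Overall: false → blocked

Blocked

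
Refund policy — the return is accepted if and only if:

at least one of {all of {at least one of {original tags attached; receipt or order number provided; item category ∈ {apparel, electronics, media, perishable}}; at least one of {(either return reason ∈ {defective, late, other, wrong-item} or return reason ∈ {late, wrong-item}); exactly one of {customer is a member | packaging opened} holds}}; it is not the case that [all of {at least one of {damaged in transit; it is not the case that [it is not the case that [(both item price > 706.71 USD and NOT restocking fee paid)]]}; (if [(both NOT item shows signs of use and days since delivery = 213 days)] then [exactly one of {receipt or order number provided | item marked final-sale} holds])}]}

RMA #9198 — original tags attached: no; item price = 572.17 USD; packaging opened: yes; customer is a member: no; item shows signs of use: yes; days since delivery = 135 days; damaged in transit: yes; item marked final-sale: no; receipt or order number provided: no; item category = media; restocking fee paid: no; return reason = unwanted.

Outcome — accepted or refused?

Atomic conditions:
  original tags attached: no → false
  receipt or order number provided: no → false
  item category ∈ {apparel, electronics, media, perishable}: media is in the set → true
  return reason ∈ {defective, late, other, wrong-item}: unwanted is not in the set → false
  return reason ∈ {late, wrong-item}: unwanted is not in the set → false
  customer is a member: no → false
  packaging opened: yes → true
  damaged in transit: yes → true
  item price > 706.71 USD: 572.17 > 706.71 is false
  NOT restocking fee paid: no → true
  NOT item shows signs of use: yes → false
  days since delivery = 213 days: 135 == 213 is false
  item marked final-sale: no → false
Combine:
[1.1] false OR false OR true = true
[1.2.1] false OR false = false
[1.2.2] exactly-one(false, true) = true
[1.2] false OR true = true
[1] true AND true = true
[2.1.1.2.1.1] false AND true = false
[2.1.1.2.1] NOT false = true
[2.1.1.2] NOT true = false
[2.1.1] true OR false = true
[2.1.2.1] false AND false = false
[2.1.2.2] exactly-one(false, false) = false
[2.1.2] false → false (antecedent false ⇒ implication holds) = true
[2.1] true AND true = true
[2] NOT true = false
[root] true OR false = true
Overall: true → accepted

Accepted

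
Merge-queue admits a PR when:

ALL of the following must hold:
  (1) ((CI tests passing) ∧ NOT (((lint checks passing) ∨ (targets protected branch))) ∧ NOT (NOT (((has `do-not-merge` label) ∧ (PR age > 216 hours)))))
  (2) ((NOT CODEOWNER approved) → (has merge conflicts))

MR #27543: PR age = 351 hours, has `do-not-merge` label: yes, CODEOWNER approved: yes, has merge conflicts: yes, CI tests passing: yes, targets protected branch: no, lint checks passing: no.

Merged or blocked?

Atomic conditions:
  CI tests passing: yes → true
  lint checks passing: no → false
  targets protected branch: no → false
  has `do-not-merge` label: yes → true
  PR age > 216 hours: 351 > 216 is true
  NOT CODEOWNER approved: yes → false
  has merge conflicts: yes → true
Combine:
[1.2.1] false OR false = false
[1.2] NOT false = true
[1.3.1.1] true AND true = true
[1.3.1] NOT true = false
[1.3] NOT false = true
[1] true AND true AND true = true
[2] false → true (antecedent false ⇒ implication holds) = true
[root] true AND true = true
Overall: true → merged

Merged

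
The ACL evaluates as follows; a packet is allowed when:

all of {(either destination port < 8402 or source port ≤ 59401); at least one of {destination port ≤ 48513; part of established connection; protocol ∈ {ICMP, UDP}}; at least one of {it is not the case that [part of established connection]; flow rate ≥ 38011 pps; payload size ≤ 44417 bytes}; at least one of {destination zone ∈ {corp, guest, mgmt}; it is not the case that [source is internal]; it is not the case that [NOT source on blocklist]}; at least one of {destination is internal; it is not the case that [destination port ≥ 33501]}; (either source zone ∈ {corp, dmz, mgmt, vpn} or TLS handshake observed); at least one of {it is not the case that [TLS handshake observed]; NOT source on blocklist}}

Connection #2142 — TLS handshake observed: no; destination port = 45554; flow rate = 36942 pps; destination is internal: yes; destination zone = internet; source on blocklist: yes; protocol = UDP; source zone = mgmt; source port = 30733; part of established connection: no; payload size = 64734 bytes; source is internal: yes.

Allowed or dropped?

Atomic conditions:
  destination port < 8402: 45554 < 8402 is false
  source port ≤ 59401: 30733 ≤ 59401 is true
  destination port ≤ 48513: 45554 ≤ 48513 is true
  part of established connection: no → false
  protocol ∈ {ICMP, UDP}: UDP is in the set → true
  flow rate ≥ 38011 pps: 36942 ≥ 38011 is false
  payload size ≤ 44417 bytes: 64734 ≤ 44417 is false
  destination zone ∈ {corp, guest, mgmt}: internet is not in the set → false
  source is internal: yes → true
  NOT source on blocklist: yes → false
  destination is internal: yes → true
  destination port ≥ 33501: 45554 ≥ 33501 is true
  source zone ∈ {corp, dmz, mgmt, vpn}: mgmt is in the set → true
  TLS handshake observed: no → false
Combine:
[1] false OR true = true
[2] true OR false OR true = true
[3.1] NOT false = true
[3] true OR false OR false = true
[4.2] NOT true = false
[4.3] NOT false = true
[4] false OR false OR true = true
[5.2] NOT true = false
[5] true OR false = true
[6] true OR false = true
[7.1] NOT false = true
[7] true OR false = true
[root] true AND true AND true AND true AND true AND true AND true = true
Overall: true → allowed

Allowed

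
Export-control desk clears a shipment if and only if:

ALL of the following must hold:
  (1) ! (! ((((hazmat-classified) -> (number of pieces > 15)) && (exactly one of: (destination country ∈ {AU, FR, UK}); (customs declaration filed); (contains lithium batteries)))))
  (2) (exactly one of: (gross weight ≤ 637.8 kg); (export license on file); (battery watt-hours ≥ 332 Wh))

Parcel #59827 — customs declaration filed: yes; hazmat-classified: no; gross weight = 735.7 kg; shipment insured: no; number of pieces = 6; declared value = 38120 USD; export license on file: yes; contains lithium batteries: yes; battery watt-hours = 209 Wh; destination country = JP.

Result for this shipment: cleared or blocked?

Atomic conditions:
  hazmat-classified: no → false
  number of pieces > 15: 6 > 15 is false
  destination country ∈ {AU, FR, UK}: JP is not in the set → false
  customs declaration filed: yes → true
  contains lithium batteries: yes → true
  gross weight ≤ 637.8 kg: 735.7 ≤ 637.8 is false
  export license on file: yes → true
  battery watt-hours ≥ 332 Wh: 209 ≥ 332 is false
Combine:
[1.1.1.1] false → false (antecedent false ⇒ implication holds) = true
[1.1.1.2] exactly-one(false, true, true) = false
[1.1.1] true AND false = false
[1.1] NOT false = true
[1] NOT true = false
[2] exactly-one(false, true, false) = true
[root] false AND true = false
Overall: false → blocked

Blocked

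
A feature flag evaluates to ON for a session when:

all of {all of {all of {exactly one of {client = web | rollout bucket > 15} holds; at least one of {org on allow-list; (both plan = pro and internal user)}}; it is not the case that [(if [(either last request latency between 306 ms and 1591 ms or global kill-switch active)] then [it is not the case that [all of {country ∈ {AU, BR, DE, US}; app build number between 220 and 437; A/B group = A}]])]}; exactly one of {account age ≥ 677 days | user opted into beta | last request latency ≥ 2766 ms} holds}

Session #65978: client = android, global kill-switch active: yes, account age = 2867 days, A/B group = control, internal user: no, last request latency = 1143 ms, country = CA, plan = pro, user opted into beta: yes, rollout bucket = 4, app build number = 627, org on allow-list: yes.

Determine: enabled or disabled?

Atomic conditions:
  client = web: android == web is false
  rollout bucket > 15: 4 > 15 is false
  org on allow-list: yes → true
  plan = pro: pro == pro is true
  internal user: no → false
  last request latency between 306 ms and 1591 ms: 1143 in [306, 1591] is true
  global kill-switch active: yes → true
  country ∈ {AU, BR, DE, US}: CA is not in the set → false
  app build number between 220 and 437: 627 in [220, 437] is false
  A/B group = A: control == A is false
  account age ≥ 677 days: 2867 ≥ 677 is true
  user opted into beta: yes → true
  last request latency ≥ 2766 ms: 1143 ≥ 2766 is false
Combine:
[1.1.1] exactly-one(false, false) = false
[1.1.2.2] true AND false = false
[1.1.2] true OR false = true
[1.1] false AND true = false
[1.2.1.1] true OR true = true
[1.2.1.2.1] false AND false AND false = false
[1.2.1.2] NOT false = true
[1.2.1] true → true = true
[1.2] NOT true = false
[1] false AND false = false
[2] exactly-one(true, true, false) = false
[root] false AND false = false
Overall: false → disabled

Disabled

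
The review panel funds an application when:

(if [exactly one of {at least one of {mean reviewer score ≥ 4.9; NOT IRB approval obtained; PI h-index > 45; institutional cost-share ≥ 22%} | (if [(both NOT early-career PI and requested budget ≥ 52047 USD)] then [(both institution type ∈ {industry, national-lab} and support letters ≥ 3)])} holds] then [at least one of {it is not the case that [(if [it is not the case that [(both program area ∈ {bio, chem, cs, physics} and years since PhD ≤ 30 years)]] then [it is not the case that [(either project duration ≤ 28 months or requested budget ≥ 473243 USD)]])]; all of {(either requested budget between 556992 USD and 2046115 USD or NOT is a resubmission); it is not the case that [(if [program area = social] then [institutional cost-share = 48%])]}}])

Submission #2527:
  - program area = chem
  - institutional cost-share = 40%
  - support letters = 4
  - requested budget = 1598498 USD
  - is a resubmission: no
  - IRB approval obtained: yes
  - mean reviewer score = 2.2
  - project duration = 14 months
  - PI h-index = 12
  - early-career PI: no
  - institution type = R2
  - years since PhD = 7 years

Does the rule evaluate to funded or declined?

Atomic conditions:
  mean reviewer score ≥ 4.9: 2.2 ≥ 4.9 is false
  NOT IRB approval obtained: yes → false
  PI h-index > 45: 12 > 45 is false
  institutional cost-share ≥ 22%: 40 ≥ 22 is true
  NOT early-career PI: no → true
  requested budget ≥ 52047 USD: 1598498 ≥ 52047 is true
  institution type ∈ {industry, national-lab}: R2 is not in the set → false
  support letters ≥ 3: 4 ≥ 3 is true
  program area ∈ {bio, chem, cs, physics}: chem is in the set → true
  years since PhD ≤ 30 years: 7 ≤ 30 is true
  project duration ≤ 28 months: 14 ≤ 28 is true
  requested budget ≥ 473243 USD: 1598498 ≥ 473243 is true
  requested budget between 556992 USD and 2046115 USD: 1598498 in [556992, 2046115] is true
  NOT is a resubmission: no → true
  program area = social: chem == social is false
  institutional cost-share = 48%: 40 == 48 is false
Combine:
[1.1] false OR false OR false OR true = true
[1.2.1] true AND true = true
[1.2.2] false AND true = false
[1.2] true → false = false
[1] exactly-one(true, false) = true
[2.1.1.1.1] true AND true = true
[2.1.1.1] NOT true = false
[2.1.1.2.1] true OR true = true
[2.1.1.2] NOT true = false
[2.1.1] false → false (antecedent false ⇒ implication holds) = true
[2.1] NOT true = false
[2.2.1] true OR true = true
[2.2.2.1] false → false (antecedent false ⇒ implication holds) = true
[2.2.2] NOT true = false
[2.2] true AND false = false
[2] false OR false = false
[root] true → false = false
Overall: false → declined

Declined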